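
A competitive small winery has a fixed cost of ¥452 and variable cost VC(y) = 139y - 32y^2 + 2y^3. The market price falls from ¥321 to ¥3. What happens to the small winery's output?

Output falls from 13 to 0 (the firm shuts down)

MC = 139 - 64y + 6y^2; the shutdown threshold is min AVC = ¥11 (at y = 8).
With P = ¥321 above the shutdown price, P = MC gives y = 13.
At P = ¥3 < min AVC = ¥11, price no longer covers variable cost at any output, so the firm shuts down: y = 0.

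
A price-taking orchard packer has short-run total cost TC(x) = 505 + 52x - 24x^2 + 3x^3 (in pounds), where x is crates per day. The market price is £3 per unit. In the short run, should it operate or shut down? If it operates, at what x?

Shut down

Variable cost is VC = 52x - 24x^2 + 3x^3, so AVC = VC/x = 52 - 24x + 3x^2 and MC = dTC/dx = 52 - 48x + 9x^2.
AVC is minimized where dAVC/dx = -24 + 6x = 0, at x = 4; min AVC = 52 - 24·4 + 3·4^2 = £4.
Since P = £3 < min AVC = £4, price fails to cover variable cost at any output.
Shutting down limits the loss to fixed cost, £505.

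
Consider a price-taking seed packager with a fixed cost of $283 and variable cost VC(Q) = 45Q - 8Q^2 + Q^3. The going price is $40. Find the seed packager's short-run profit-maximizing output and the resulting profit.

AVC = 45 - 8Q + Q^2 has its minimum $29 at Q = 4; price $40 clears that bar, so the firm operates.
MC = 45 - 16Q + 3Q^2. Setting P = MC and taking the root on the rising branch gives Q* = 5.
TR = 40·5 = 200. TC = 283 + 150 = 433. Profit = 200 − 433 = -$233.
Shutting down would mean losing the fixed cost of $283, so operating at a loss of $233 is better by $50.

Profit = -$233 at Q = 5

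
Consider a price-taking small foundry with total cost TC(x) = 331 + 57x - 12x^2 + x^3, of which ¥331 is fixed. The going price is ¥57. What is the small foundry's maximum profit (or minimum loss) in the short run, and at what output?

Profit = -¥75 at x = 8

AVC = 57 - 12x + x^2; min AVC = ¥21 at x = 6. Since P = ¥57 ≥ min AVC, the firm produces.
With MC = 57 - 24x + 3x^2, P = MC on the upward-sloping part at x* = 8.
TR = 57·8 = 456. TC = 331 + 200 = 531. Profit = 456 − 531 = -¥75.
By producing, the firm covers all variable cost plus ¥256 of fixed cost; shutting down would lose the full ¥331.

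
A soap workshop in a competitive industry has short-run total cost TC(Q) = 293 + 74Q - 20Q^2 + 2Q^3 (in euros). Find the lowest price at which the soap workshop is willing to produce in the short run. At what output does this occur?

Short-run supply begins at min AVC. From VC = 74Q - 20Q^2 + 2Q^3, AVC = 74 - 20Q + 2Q^2.
dAVC/dQ = -20 + 4Q = 0 gives Q = 5. min AVC = 74 - 20·5 + 2·5^2 = 24.
The firm shuts down for any P below €24.

€24 per unit, at Q = 5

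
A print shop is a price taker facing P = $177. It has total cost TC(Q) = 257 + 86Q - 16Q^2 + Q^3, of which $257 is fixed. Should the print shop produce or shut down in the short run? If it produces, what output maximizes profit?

Produce at Q = 13

Strip out fixed cost: VC = 86Q - 16Q^2 + Q^3. Then AVC = 86 - 16Q + Q^2 and MC = 86 - 32Q + 3Q^2.
The AVC parabola has its vertex at Q = 16/2 = 8, where AVC = 86 - 16·8 + 8^2 = $22.
P = $177 exceeds min AVC = $22, so the firm stays open.
P = MC gives -91 - 32Q + 3Q^2 = 0, with roots -7/3 and 13. Take the larger (rising MC): Q* = 13.
Check: AVC at Q = 13 is $47 ≤ P, so revenue covers variable cost.
Profit = P·Q − TC = 177·13 − 868 = $1433.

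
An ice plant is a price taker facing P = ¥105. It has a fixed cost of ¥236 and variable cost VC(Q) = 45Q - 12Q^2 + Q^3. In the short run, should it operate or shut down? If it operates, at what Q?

Variable cost is VC = 45Q - 12Q^2 + Q^3, so AVC = VC/Q = 45 - 12Q + Q^2 and MC = dTC/dQ = 45 - 24Q + 3Q^2.
AVC is minimized where dAVC/dQ = -12 + 2Q = 0, at Q = 6; min AVC = 45 - 12·6 + 6^2 = ¥9.
Since P = ¥105 ≥ min AVC = ¥9, price covers variable cost and the firm should produce.
Solving P = MC: -60 - 24Q + 3Q^2 = 0 ⇒ Q = -2 or 10. On the upward-sloping branch, Q* = 10.
Check: AVC at Q = 10 is ¥25 ≤ P, so revenue covers variable cost.
Profit = P·Q − TC = 105·10 − 486 = ¥564.

Produce at Q = 10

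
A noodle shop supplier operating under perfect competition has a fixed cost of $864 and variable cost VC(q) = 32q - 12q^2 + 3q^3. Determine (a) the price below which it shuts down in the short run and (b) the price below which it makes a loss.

Shutdown price = min AVC. AVC = 32 - 12q + 3q^2, with vertex at q = 2 and minimum $20.
ATC = 864/q + 32 - 12q + 3q^2. Setting dATC/dq = −864/q^2 − 12 + 6q = 0 gives q = 6 (since 6·6^3 − 12·6^2 = 864).
min ATC = 864/6 + 32 − 12·6 + 3·6^2 = $212. That is the break-even price.
For $20 ≤ P < $212 the firm produces at a loss; below $20 it shuts down.

Shutdown price = $20; break-even price = $212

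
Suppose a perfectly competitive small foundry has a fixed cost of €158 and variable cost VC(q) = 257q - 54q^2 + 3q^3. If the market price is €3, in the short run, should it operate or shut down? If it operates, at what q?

Shut down

From TC, MC = TC'(q) = 257 - 108q + 9q^2 and AVC = VC/q = 257 - 54q + 3q^2.
The AVC parabola has its vertex at q = 54/6 = 9, where AVC = 257 - 54·9 + 3·9^2 = €14.
Since P = €3 < min AVC = €14, price fails to cover variable cost at any output.
Best response: produce nothing and absorb the €158 fixed cost.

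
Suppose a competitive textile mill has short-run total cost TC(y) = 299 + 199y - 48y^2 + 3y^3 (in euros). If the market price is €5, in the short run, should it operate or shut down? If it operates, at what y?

Strip out fixed cost: VC = 199y - 48y^2 + 3y^3. Then AVC = 199 - 48y + 3y^2 and MC = 199 - 96y + 9y^2.
AVC is minimized where dAVC/dy = -48 + 6y = 0, at y = 8; min AVC = 199 - 48·8 + 3·8^2 = €7.
With P < min AVC (€5 < €7), every unit sold adds to the loss.
Shutting down limits the loss to fixed cost, €299.

Shut down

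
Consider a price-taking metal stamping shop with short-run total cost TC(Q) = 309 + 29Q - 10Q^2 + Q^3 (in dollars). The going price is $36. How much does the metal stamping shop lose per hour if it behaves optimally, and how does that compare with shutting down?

Profit = -$113 at Q = 7

AVC = 29 - 10Q + Q^2; min AVC = $4 at Q = 5. Since P = $36 ≥ min AVC, the firm produces.
With MC = 29 - 20Q + 3Q^2, P = MC on the upward-sloping part at Q* = 7.
TR = 36·7 = 252. TC = 309 + 56 = 365. Profit = 252 − 365 = -$113.
By producing, the firm covers all variable cost plus $196 of fixed cost; shutting down would lose the full $309.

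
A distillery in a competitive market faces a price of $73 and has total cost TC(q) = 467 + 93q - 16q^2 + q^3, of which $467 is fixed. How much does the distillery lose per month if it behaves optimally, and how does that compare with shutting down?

Profit = -$67 at q = 10

AVC = 93 - 16q + q^2; min AVC = $29 at q = 8. Since P = $73 ≥ min AVC, the firm produces.
MC = 93 - 32q + 3q^2. Setting P = MC and taking the root on the rising branch gives q* = 10.
TR = 73·10 = 730. TC = 467 + 330 = 797. Profit = 730 − 797 = -$67.
Shutting down would mean losing the fixed cost of $467, so operating at a loss of $67 is better by $400.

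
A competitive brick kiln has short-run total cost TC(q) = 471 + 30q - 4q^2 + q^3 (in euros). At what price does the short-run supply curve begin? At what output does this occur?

€26 per unit, at q = 2

Short-run supply begins at min AVC. From VC = 30q - 4q^2 + q^3, AVC = 30 - 4q + q^2.
At the minimum of AVC, MC = AVC. MC = 30 - 8q + 3q^2; setting MC = AVC gives 2q^2 - 4q = 0, so q = 2. min AVC = 26.
So the shutdown price is €26.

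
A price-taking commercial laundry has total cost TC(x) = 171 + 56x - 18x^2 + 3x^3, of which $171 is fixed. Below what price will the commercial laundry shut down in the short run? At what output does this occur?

Short-run supply begins at min AVC. From VC = 56x - 18x^2 + 3x^3, AVC = 56 - 18x + 3x^2.
At the minimum of AVC, MC = AVC. MC = 56 - 36x + 9x^2; setting MC = AVC gives 6x^2 - 18x = 0, so x = 3. min AVC = 29.
The firm shuts down for any P below $29.

$29 per unit, at x = 3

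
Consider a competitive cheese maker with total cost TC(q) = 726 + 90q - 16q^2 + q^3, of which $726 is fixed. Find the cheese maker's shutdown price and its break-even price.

Shutdown price = min AVC. AVC = 90 - 16q + q^2, with vertex at q = 8 and minimum $26.
ATC = 726/q + 90 - 16q + q^2. Setting dATC/dq = −726/q^2 − 16 + 2q = 0 gives q = 11 (since 2·11^3 − 16·11^2 = 726).
min ATC = 726/11 + 90 − 16·11 + 11^2 = $101. That is the break-even price.
For $26 ≤ P < $101 the firm produces at a loss; below $26 it shuts down.

Shutdown price = $26; break-even price = $101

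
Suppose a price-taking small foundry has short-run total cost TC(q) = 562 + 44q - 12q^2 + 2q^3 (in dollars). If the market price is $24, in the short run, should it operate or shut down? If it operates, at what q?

Shut down

From TC, MC = TC'(q) = 44 - 24q + 6q^2 and AVC = VC/q = 44 - 12q + 2q^2.
AVC hits its minimum where MC = AVC, at q = 3, giving min AVC = 44 - 12·3 + 2·3^2 = $26.
P = $24 lies below min AVC = $26; no output level covers variable cost.
Shutting down limits the loss to fixed cost, $562.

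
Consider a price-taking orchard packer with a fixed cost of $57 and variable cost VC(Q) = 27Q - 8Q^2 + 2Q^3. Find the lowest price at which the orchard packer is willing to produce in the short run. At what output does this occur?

The shutdown price is the minimum of AVC. VC = 27Q - 8Q^2 + 2Q^3, so AVC = 27 - 8Q + 2Q^2.
At the minimum of AVC, MC = AVC. MC = 27 - 16Q + 6Q^2; setting MC = AVC gives 4Q^2 - 8Q = 0, so Q = 2. min AVC = 19.
So the shutdown price is $19.

$19 per unit, at Q = 2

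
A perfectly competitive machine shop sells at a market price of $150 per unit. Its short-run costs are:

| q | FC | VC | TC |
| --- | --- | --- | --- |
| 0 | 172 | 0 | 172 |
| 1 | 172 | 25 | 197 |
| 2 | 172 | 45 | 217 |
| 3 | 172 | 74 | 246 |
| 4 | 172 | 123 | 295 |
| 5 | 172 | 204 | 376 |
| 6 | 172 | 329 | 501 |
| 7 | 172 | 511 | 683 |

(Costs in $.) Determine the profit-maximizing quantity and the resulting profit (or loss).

q = 6; profit = $399

Profit at each row (π = 150q − TC): q=0: -172; q=1: -47; q=2: 83; q=3: 204; q=4: 305; q=5: 374; q=6: 399; q=7: 367.
Profit is maximized at q = 6. AVC there is 329/6 = $54.83 ≤ P, so producing beats shutting down (which would give -$172).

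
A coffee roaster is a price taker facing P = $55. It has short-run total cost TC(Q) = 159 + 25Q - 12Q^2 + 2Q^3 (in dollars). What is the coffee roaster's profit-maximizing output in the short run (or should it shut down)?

Variable cost is VC = 25Q - 12Q^2 + 2Q^3, so AVC = VC/Q = 25 - 12Q + 2Q^2 and MC = dTC/dQ = 25 - 24Q + 6Q^2.
AVC hits its minimum where MC = AVC, at Q = 3, giving min AVC = 25 - 12·3 + 2·3^2 = $7.
Since P = $55 ≥ min AVC = $7, price covers variable cost and the firm should produce.
Set P = MC: 55 = 25 - 24Q + 6Q^2 → -30 - 24Q + 6Q^2 = 0. The roots are Q = -1 and Q = 5; the profit-maximizing output is on the rising part of MC, so Q* = 5.
Check: AVC at Q = 5 is $15 ≤ P, so revenue covers variable cost.
Profit = P·Q − TC = 55·5 − 234 = $41.

Produce at Q = 5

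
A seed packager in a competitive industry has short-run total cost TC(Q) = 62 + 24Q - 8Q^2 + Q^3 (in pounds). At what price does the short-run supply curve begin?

£8 per unit

The firm shuts down when price falls below the minimum of average variable cost. AVC = VC/Q = 24 - 8Q + Q^2.
dAVC/dQ = -8 + 2Q = 0 gives Q = 4. min AVC = 24 - 8·4 + 4^2 = 8.
So the shutdown price is £8.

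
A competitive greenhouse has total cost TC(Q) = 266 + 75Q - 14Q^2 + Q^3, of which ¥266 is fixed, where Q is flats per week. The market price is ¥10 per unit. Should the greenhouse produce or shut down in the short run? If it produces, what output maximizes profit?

Strip out fixed cost: VC = 75Q - 14Q^2 + Q^3. Then AVC = 75 - 14Q + Q^2 and MC = 75 - 28Q + 3Q^2.
AVC is minimized where dAVC/dQ = -14 + 2Q = 0, at Q = 7; min AVC = 75 - 14·7 + 7^2 = ¥26.
With P < min AVC (¥10 < ¥26), every unit sold adds to the loss.
Shutting down limits the loss to fixed cost, ¥266.

Shut down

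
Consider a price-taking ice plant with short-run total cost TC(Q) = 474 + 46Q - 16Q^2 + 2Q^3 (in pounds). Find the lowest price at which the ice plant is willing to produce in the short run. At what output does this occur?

The firm shuts down when price falls below the minimum of average variable cost. AVC = VC/Q = 46 - 16Q + 2Q^2.
dAVC/dQ = -16 + 4Q = 0 gives Q = 4. min AVC = 46 - 16·4 + 2·4^2 = 14.
For P < £14 the firm produces nothing.

£14 per unit, at Q = 4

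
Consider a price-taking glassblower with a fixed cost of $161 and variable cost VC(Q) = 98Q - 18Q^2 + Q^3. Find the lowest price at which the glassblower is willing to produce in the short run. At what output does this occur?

$17 per unit, at Q = 9

Short-run supply begins at min AVC. From VC = 98Q - 18Q^2 + Q^3, AVC = 98 - 18Q + Q^2.
At the minimum of AVC, MC = AVC. MC = 98 - 36Q + 3Q^2; setting MC = AVC gives 2Q^2 - 18Q = 0, so Q = 9. min AVC = 17.
For P < $17 the firm produces nothing.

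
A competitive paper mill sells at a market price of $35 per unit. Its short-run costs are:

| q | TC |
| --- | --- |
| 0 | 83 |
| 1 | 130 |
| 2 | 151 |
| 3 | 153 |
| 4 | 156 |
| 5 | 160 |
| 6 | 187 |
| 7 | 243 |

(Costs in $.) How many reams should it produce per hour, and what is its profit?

Profit at each row (π = 35q − TC): q=0: -83; q=1: -95; q=2: -81; q=3: -48; q=4: -16; q=5: 15; q=6: 23; q=7: 2.
Profit is maximized at q = 6. AVC there is 104/6 = $17.33 ≤ P, so producing beats shutting down (which would give -$83).

q = 6; profit = $23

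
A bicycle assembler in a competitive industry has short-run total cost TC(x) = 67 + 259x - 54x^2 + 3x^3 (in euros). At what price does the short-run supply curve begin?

€16 per unit

The shutdown price is the minimum of AVC. VC = 259x - 54x^2 + 3x^3, so AVC = 259 - 54x + 3x^2.
dAVC/dx = -54 + 6x = 0 gives x = 9. min AVC = 259 - 54·9 + 3·9^2 = 16.
The firm shuts down for any P below €16.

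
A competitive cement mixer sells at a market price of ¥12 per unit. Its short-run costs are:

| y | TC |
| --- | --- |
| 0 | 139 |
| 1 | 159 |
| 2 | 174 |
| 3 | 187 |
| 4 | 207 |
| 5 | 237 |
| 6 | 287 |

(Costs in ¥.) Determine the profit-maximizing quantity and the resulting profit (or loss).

Compute π = P·y − TC at each output: y=0: -139; y=1: -147; y=2: -150; y=3: -151; y=4: -159; y=5: -177; y=6: -215.
Profit is highest at y = 0. Equivalently, the lowest AVC in the table is 48/3 ≈ ¥16 at y = 3, and P = ¥12 falls below it — price never covers variable cost, so the firm shuts down and loses only its fixed cost.

y = 0 (shut down); profit = -¥139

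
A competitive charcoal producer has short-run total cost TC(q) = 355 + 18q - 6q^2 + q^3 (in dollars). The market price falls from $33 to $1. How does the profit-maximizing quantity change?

Output falls from 5 to 0 (the firm shuts down)

MC = 18 - 12q + 3q^2; the shutdown threshold is min AVC = $9 (at q = 3).
At P = $33 ≥ min AVC, set P = MC on the rising branch: q = 5.
At P = $1 < min AVC = $9, price no longer covers variable cost at any output, so the firm shuts down: q = 0.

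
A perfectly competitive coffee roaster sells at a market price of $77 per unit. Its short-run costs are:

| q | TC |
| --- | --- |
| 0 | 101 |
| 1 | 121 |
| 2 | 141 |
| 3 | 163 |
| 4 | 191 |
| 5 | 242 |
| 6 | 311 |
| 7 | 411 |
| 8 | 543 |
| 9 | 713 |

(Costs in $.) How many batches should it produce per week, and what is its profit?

q = 6; profit = $151

Profit at each row (π = 77q − TC): q=0: -101; q=1: -44; q=2: 13; q=3: 68; q=4: 117; q=5: 143; q=6: 151; q=7: 128; q=8: 73; q=9: -20.
Profit is maximized at q = 6. AVC there is 210/6 = $35 ≤ P, so producing beats shutting down (which would give -$101).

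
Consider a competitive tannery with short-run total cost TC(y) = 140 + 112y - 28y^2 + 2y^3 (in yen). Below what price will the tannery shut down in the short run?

¥14 per unit

Short-run supply begins at min AVC. From VC = 112y - 28y^2 + 2y^3, AVC = 112 - 28y + 2y^2.
dAVC/dy = -28 + 4y = 0 gives y = 7. min AVC = 112 - 28·7 + 2·7^2 = 14.
So the shutdown price is ¥14.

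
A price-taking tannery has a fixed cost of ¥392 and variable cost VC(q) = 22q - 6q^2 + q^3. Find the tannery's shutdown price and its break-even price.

Shutdown price = min AVC. AVC = 22 - 6q + q^2, with vertex at q = 3 and minimum ¥13.
ATC = 392/q + 22 - 6q + q^2. Setting dATC/dq = −392/q^2 − 6 + 2q = 0 gives q = 7 (since 2·7^3 − 6·7^2 = 392).
min ATC = 392/7 + 22 − 6·7 + 7^2 = ¥85. That is the break-even price.
For ¥13 ≤ P < ¥85 the firm produces at a loss; below ¥13 it shuts down.

Shutdown price = ¥13; break-even price = ¥85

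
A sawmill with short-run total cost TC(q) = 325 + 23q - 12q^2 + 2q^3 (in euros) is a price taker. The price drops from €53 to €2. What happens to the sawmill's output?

Output falls from 5 to 0 (the firm shuts down)

MC = 23 - 24q + 6q^2; the shutdown threshold is min AVC = €5 (at q = 3).
At P = €53 ≥ min AVC, set P = MC on the rising branch: q = 5.
At P = €2 < min AVC = €5, price no longer covers variable cost at any output, so the firm shuts down: q = 0.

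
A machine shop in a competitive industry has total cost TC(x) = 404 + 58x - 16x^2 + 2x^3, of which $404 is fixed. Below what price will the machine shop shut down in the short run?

The firm shuts down when price falls below the minimum of average variable cost. AVC = VC/x = 58 - 16x + 2x^2.
dAVC/dx = -16 + 4x = 0 gives x = 4. min AVC = 58 - 16·4 + 2·4^2 = 26.
The firm shuts down for any P below $26.

$26 per unit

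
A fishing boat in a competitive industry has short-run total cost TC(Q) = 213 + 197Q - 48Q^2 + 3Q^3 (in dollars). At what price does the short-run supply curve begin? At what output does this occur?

Short-run supply begins at min AVC. From VC = 197Q - 48Q^2 + 3Q^3, AVC = 197 - 48Q + 3Q^2.
At the minimum of AVC, MC = AVC. MC = 197 - 96Q + 9Q^2; setting MC = AVC gives 6Q^2 - 48Q = 0, so Q = 8. min AVC = 5.
The firm shuts down for any P below $5.

$5 per unit, at Q = 8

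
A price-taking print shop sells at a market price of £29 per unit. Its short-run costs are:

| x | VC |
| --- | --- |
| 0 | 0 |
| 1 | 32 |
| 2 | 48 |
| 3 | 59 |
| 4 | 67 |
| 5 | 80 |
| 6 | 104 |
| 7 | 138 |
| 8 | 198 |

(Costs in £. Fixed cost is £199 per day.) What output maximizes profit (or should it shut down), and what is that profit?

x = 6; profit = -£129

Profit at each row (π = 29x − TC): x=0: -199; x=1: -202; x=2: -189; x=3: -171; x=4: -150; x=5: -134; x=6: -129; x=7: -134; x=8: -165.
Profit is maximized at x = 6. AVC there is 104/6 = £17.33 ≤ P, so producing beats shutting down (which would give -£199).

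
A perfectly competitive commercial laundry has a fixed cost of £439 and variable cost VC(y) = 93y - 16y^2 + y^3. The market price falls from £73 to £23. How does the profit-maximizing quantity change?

MC = 93 - 32y + 3y^2; the shutdown threshold is min AVC = £29 (at y = 8).
At P = £73 ≥ min AVC, set P = MC on the rising branch: y = 10.
At P = £23 < min AVC = £29, price no longer covers variable cost at any output, so the firm shuts down: y = 0.

Output falls from 10 to 0 (the firm shuts down)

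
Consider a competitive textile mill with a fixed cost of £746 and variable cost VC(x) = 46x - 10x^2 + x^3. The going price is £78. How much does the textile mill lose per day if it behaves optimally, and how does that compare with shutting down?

Profit = -£362 at x = 8

AVC = 46 - 10x + x^2; min AVC = £21 at x = 5. Since P = £78 ≥ min AVC, the firm produces.
With MC = 46 - 20x + 3x^2, P = MC on the upward-sloping part at x* = 8.
TR = 78·8 = 624. TC = 746 + 240 = 986. Profit = 624 − 986 = -£362.
Shutting down would mean losing the fixed cost of £746, so operating at a loss of £362 is better by £384.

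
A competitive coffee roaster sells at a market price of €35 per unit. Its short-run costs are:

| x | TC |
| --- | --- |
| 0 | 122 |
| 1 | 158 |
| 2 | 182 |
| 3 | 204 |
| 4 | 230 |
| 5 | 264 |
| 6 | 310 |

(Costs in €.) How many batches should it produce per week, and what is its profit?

x = 5; profit = -€89

Profit at each row (π = 35x − TC): x=0: -122; x=1: -123; x=2: -112; x=3: -99; x=4: -90; x=5: -89; x=6: -100.
Profit is maximized at x = 5. AVC there is 142/5 = €28.40 ≤ P, so producing beats shutting down (which would give -€122).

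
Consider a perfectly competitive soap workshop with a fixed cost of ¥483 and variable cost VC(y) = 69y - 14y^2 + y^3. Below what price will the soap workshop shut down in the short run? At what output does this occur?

¥20 per unit, at y = 7

Short-run supply begins at min AVC. From VC = 69y - 14y^2 + y^3, AVC = 69 - 14y + y^2.
At the minimum of AVC, MC = AVC. MC = 69 - 28y + 3y^2; setting MC = AVC gives 2y^2 - 14y = 0, so y = 7. min AVC = 20.
For P < ¥20 the firm produces nothing.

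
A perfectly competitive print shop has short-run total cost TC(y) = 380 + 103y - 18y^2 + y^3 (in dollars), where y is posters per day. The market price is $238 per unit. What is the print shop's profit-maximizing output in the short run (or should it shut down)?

Variable cost is VC = 103y - 18y^2 + y^3, so AVC = VC/y = 103 - 18y + y^2 and MC = dTC/dy = 103 - 36y + 3y^2.
AVC hits its minimum where MC = AVC, at y = 9, giving min AVC = 103 - 18·9 + 9^2 = $22.
Since P = $238 ≥ min AVC = $22, price covers variable cost and the firm should produce.
P = MC gives -135 - 36y + 3y^2 = 0, with roots -3 and 15. Take the larger (rising MC): y* = 15.
Check: AVC at y = 15 is $58 ≤ P, so revenue covers variable cost.
Profit = P·y − TC = 238·15 − 1250 = $2320.

Produce at y = 15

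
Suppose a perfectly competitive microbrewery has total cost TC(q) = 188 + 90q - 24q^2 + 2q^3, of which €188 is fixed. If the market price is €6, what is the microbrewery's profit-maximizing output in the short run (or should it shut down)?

Shut down

Strip out fixed cost: VC = 90q - 24q^2 + 2q^3. Then AVC = 90 - 24q + 2q^2 and MC = 90 - 48q + 6q^2.
The AVC parabola has its vertex at q = 24/4 = 6, where AVC = 90 - 24·6 + 2·6^2 = €18.
Since P = €6 < min AVC = €18, price fails to cover variable cost at any output.
Shutting down limits the loss to fixed cost, €188.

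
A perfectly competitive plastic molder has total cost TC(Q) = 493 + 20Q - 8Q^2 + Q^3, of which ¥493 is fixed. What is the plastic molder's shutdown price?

¥4 per unit

Short-run supply begins at min AVC. From VC = 20Q - 8Q^2 + Q^3, AVC = 20 - 8Q + Q^2.
dAVC/dQ = -8 + 2Q = 0 gives Q = 4. min AVC = 20 - 8·4 + 4^2 = 4.
So the shutdown price is ¥4.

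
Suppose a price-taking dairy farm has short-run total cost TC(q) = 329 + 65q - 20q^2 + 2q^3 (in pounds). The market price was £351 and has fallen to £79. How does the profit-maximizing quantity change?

AVC = 65 - 20q + 2q^2, minimized at q = 5 where min AVC = £15. MC = 65 - 40q + 6q^2.
At P = £351 ≥ min AVC, set P = MC on the rising branch: q = 11.
At P = £79 ≥ min AVC, set P = MC: q = 7. The firm stays open but cuts output.

Output falls from 11 to 7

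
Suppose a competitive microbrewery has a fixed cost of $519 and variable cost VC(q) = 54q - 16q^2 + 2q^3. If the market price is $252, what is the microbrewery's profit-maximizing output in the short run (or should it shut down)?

Produce at q = 9

From TC, MC = TC'(q) = 54 - 32q + 6q^2 and AVC = VC/q = 54 - 16q + 2q^2.
AVC hits its minimum where MC = AVC, at q = 4, giving min AVC = 54 - 16·4 + 2·4^2 = $22.
P = $252 exceeds min AVC = $22, so the firm stays open.
Solving P = MC: -198 - 32q + 6q^2 = 0 ⇒ q = -11/3 or 9. On the upward-sloping branch, q* = 9.
Check: AVC at q = 9 is $72 ≤ P, so revenue covers variable cost.
Profit = P·q − TC = 252·9 − 1167 = $1101.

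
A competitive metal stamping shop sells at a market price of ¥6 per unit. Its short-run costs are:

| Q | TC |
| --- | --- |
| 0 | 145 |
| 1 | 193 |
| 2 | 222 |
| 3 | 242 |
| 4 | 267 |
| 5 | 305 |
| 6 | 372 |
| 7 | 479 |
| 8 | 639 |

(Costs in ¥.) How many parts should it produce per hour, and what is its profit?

Q = 0 (shut down); profit = -¥145

Tabulate TR − TC: Q=0: -145; Q=1: -187; Q=2: -210; Q=3: -224; Q=4: -243; Q=5: -275; Q=6: -336; Q=7: -437; Q=8: -591.
Profit is highest at Q = 0. Equivalently, the lowest AVC in the table is 122/4 ≈ ¥30.50 at Q = 4, and P = ¥6 falls below it — price never covers variable cost, so the firm shuts down and loses only its fixed cost.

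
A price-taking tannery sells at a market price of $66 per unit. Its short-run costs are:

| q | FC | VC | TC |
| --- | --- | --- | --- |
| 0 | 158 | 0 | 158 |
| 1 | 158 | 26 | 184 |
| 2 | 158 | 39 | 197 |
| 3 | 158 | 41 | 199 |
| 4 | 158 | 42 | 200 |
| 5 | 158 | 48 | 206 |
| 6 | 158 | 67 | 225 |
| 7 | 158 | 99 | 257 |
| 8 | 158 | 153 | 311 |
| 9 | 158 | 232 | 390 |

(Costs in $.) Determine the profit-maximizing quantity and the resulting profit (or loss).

Profit at each row (π = 66q − TC): q=0: -158; q=1: -118; q=2: -65; q=3: -1; q=4: 64; q=5: 124; q=6: 171; q=7: 205; q=8: 217; q=9: 204.
Profit is maximized at q = 8. AVC there is 153/8 = $19.12 ≤ P, so producing beats shutting down (which would give -$158).

q = 8; profit = $217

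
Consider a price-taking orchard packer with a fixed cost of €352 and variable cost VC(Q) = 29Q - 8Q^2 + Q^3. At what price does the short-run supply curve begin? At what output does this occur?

€13 per unit, at Q = 4

The firm shuts down when price falls below the minimum of average variable cost. AVC = VC/Q = 29 - 8Q + Q^2.
At the minimum of AVC, MC = AVC. MC = 29 - 16Q + 3Q^2; setting MC = AVC gives 2Q^2 - 8Q = 0, so Q = 4. min AVC = 13.
So the shutdown price is €13.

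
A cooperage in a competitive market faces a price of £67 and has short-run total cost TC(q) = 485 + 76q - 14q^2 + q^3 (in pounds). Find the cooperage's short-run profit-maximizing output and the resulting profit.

Profit = -£161 at q = 9

AVC = 76 - 14q + q^2 has its minimum £27 at q = 7; price £67 clears that bar, so the firm operates.
MC = 76 - 28q + 3q^2. Setting P = MC and taking the root on the rising branch gives q* = 9.
TR = 67·9 = 603. TC = 485 + 279 = 764. Profit = 603 − 764 = -£161.
By producing, the firm covers all variable cost plus £324 of fixed cost; shutting down would lose the full £485.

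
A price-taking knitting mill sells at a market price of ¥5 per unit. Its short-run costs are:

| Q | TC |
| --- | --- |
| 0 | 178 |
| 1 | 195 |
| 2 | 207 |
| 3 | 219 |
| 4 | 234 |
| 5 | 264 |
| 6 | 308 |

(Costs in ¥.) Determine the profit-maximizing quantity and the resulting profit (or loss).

Q = 0 (shut down); profit = -¥178

Tabulate TR − TC: Q=0: -178; Q=1: -190; Q=2: -197; Q=3: -204; Q=4: -214; Q=5: -239; Q=6: -278.
Profit is highest at Q = 0. Equivalently, the lowest AVC in the table is 41/3 ≈ ¥13.67 at Q = 3, and P = ¥5 falls below it — price never covers variable cost, so the firm shuts down and loses only its fixed cost.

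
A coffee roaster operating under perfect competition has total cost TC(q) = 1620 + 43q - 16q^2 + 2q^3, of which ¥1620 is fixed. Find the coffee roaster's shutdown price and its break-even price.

Shutdown price = ¥11; break-even price = ¥241

AVC = 43 - 16q + 2q^2; minimized at q = 4, giving min AVC = ¥11. That is the shutdown price.
ATC = 1620/q + 43 - 16q + 2q^2. Setting dATC/dq = −1620/q^2 − 16 + 4q = 0 gives q = 9 (since 4·9^3 − 16·9^2 = 1620).
min ATC = 1620/9 + 43 − 16·9 + 2·9^2 = ¥241. That is the break-even price.
For ¥11 ≤ P < ¥241 the firm produces at a loss; below ¥11 it shuts down.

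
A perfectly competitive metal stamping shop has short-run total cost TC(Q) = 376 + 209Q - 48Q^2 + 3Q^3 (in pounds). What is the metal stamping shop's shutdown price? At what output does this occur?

Short-run supply begins at min AVC. From VC = 209Q - 48Q^2 + 3Q^3, AVC = 209 - 48Q + 3Q^2.
At the minimum of AVC, MC = AVC. MC = 209 - 96Q + 9Q^2; setting MC = AVC gives 6Q^2 - 48Q = 0, so Q = 8. min AVC = 17.
The firm shuts down for any P below £17.

£17 per unit, at Q = 8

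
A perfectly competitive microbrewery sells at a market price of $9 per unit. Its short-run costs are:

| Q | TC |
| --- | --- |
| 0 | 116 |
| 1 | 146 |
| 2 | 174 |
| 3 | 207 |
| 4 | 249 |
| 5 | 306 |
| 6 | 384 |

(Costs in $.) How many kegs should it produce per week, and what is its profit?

Tabulate TR − TC: Q=0: -116; Q=1: -137; Q=2: -156; Q=3: -180; Q=4: -213; Q=5: -261; Q=6: -330.
Profit is highest at Q = 0. Equivalently, the lowest AVC in the table is 58/2 ≈ $29 at Q = 2, and P = $9 falls below it — price never covers variable cost, so the firm shuts down and loses only its fixed cost.

Q = 0 (shut down); profit = -$116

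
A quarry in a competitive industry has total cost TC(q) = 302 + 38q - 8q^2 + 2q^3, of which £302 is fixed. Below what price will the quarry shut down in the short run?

The firm shuts down when price falls below the minimum of average variable cost. AVC = VC/q = 38 - 8q + 2q^2.
At the minimum of AVC, MC = AVC. MC = 38 - 16q + 6q^2; setting MC = AVC gives 4q^2 - 8q = 0, so q = 2. min AVC = 30.
For P < £30 the firm produces nothing.

£30 per unit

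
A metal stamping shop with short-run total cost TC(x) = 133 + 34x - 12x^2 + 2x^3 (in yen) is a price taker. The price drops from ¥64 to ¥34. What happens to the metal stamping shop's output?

Output falls from 5 to 4

AVC = 34 - 12x + 2x^2, minimized at x = 3 where min AVC = ¥16. MC = 34 - 24x + 6x^2.
At P = ¥64 ≥ min AVC, set P = MC on the rising branch: x = 5.
At P = ¥34 ≥ min AVC, set P = MC: x = 4. The firm stays open but cuts output.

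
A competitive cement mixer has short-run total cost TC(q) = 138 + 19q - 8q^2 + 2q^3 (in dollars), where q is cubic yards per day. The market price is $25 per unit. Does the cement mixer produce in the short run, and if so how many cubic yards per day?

From TC, MC = TC'(q) = 19 - 16q + 6q^2 and AVC = VC/q = 19 - 8q + 2q^2.
AVC is minimized where dAVC/dq = -8 + 4q = 0, at q = 2; min AVC = 19 - 8·2 + 2·2^2 = $11.
Because $25 ≥ $11, revenue can cover variable cost; the firm operates.
Set P = MC: 25 = 19 - 16q + 6q^2 → -6 - 16q + 6q^2 = 0. The roots are q = -1/3 and q = 3; the profit-maximizing output is on the rising part of MC, so q* = 3.
Check: AVC at q = 3 is $13 ≤ P, so revenue covers variable cost.
Profit = P·q − TC = 25·3 − 177 = -$102, a loss, but smaller than the $138 fixed cost the firm would lose by shutting down.

Produce at q = 3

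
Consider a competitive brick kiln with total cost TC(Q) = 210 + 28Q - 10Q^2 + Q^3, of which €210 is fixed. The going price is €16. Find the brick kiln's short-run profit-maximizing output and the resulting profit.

AVC = 28 - 10Q + Q^2; min AVC = €3 at Q = 5. Since P = €16 ≥ min AVC, the firm produces.
With MC = 28 - 20Q + 3Q^2, P = MC on the upward-sloping part at Q* = 6.
TR = 16·6 = 96. TC = 210 + 24 = 234. Profit = 96 − 234 = -€138.
By producing, the firm covers all variable cost plus €72 of fixed cost; shutting down would lose the full €210.

Profit = -€138 at Q = 6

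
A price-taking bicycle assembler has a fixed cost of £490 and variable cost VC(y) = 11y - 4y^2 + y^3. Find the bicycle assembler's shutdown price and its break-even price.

Shutdown price = £7; break-even price = £102

AVC = 11 - 4y + y^2; minimized at y = 2, giving min AVC = £7. That is the shutdown price.
ATC = 490/y + 11 - 4y + y^2. Setting dATC/dy = −490/y^2 − 4 + 2y = 0 gives y = 7 (since 2·7^3 − 4·7^2 = 490).
min ATC = 490/7 + 11 − 4·7 + 7^2 = £102. That is the break-even price.
Between these two prices the firm operates at a loss; above £102 it earns a profit.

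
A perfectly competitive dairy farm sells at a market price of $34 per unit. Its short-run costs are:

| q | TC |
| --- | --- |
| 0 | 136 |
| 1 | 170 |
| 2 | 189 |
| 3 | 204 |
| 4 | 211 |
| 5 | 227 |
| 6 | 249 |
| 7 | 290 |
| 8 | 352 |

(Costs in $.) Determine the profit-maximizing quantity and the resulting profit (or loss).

Tabulate TR − TC: q=0: -136; q=1: -136; q=2: -121; q=3: -102; q=4: -75; q=5: -57; q=6: -45; q=7: -52; q=8: -80.
Profit is maximized at q = 6. AVC there is 113/6 = $18.83 ≤ P, so producing beats shutting down (which would give -$136).

q = 6; profit = -$45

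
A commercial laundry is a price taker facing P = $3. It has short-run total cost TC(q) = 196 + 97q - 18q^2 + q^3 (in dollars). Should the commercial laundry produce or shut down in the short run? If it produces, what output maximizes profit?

Shut down

Strip out fixed cost: VC = 97q - 18q^2 + q^3. Then AVC = 97 - 18q + q^2 and MC = 97 - 36q + 3q^2.
The AVC parabola has its vertex at q = 18/2 = 9, where AVC = 97 - 18·9 + 9^2 = $16.
P = $3 lies below min AVC = $16; no output level covers variable cost.
Best response: produce nothing and absorb the $196 fixed cost.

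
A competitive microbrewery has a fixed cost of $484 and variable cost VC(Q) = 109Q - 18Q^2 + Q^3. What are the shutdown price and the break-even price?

AVC = 109 - 18Q + Q^2; minimized at Q = 9, giving min AVC = $28. That is the shutdown price.
ATC = 484/Q + 109 - 18Q + Q^2. Setting dATC/dQ = −484/Q^2 − 18 + 2Q = 0 gives Q = 11 (since 2·11^3 − 18·11^2 = 484).
min ATC = 484/11 + 109 − 18·11 + 11^2 = $76. That is the break-even price.
For $28 ≤ P < $76 the firm produces at a loss; below $28 it shuts down.

Shutdown price = $28; break-even price = $76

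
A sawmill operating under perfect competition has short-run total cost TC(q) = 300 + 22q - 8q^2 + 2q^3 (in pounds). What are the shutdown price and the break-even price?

AVC = 22 - 8q + 2q^2; minimized at q = 2, giving min AVC = £14. That is the shutdown price.
ATC = 300/q + 22 - 8q + 2q^2. Setting dATC/dq = −300/q^2 − 8 + 4q = 0 gives q = 5 (since 4·5^3 − 8·5^2 = 300).
min ATC = 300/5 + 22 − 8·5 + 2·5^2 = £92. That is the break-even price.
For £14 ≤ P < £92 the firm produces at a loss; below £14 it shuts down.

Shutdown price = £14; break-even price = £92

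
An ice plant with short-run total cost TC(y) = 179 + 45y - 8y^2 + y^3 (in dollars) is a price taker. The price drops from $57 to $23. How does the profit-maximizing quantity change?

Output falls from 6 to 0 (the firm shuts down)

AVC = 45 - 8y + y^2, minimized at y = 4 where min AVC = $29. MC = 45 - 16y + 3y^2.
With P = $57 above the shutdown price, P = MC gives y = 6.
At P = $23 < min AVC = $29, price no longer covers variable cost at any output, so the firm shuts down: y = 0.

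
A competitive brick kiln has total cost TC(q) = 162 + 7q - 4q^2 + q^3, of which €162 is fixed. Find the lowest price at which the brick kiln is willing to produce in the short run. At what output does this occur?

€3 per unit, at q = 2

The firm shuts down when price falls below the minimum of average variable cost. AVC = VC/q = 7 - 4q + q^2.
At the minimum of AVC, MC = AVC. MC = 7 - 8q + 3q^2; setting MC = AVC gives 2q^2 - 4q = 0, so q = 2. min AVC = 3.
The firm shuts down for any P below €3.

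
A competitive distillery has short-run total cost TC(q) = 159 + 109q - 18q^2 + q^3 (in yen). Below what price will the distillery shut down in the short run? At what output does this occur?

¥28 per unit, at q = 9

The shutdown price is the minimum of AVC. VC = 109q - 18q^2 + q^3, so AVC = 109 - 18q + q^2.
dAVC/dq = -18 + 2q = 0 gives q = 9. min AVC = 109 - 18·9 + 9^2 = 28.
The firm shuts down for any P below ¥28.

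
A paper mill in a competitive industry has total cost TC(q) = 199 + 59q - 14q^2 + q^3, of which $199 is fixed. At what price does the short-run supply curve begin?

$10 per unit

Short-run supply begins at min AVC. From VC = 59q - 14q^2 + q^3, AVC = 59 - 14q + q^2.
dAVC/dq = -14 + 2q = 0 gives q = 7. min AVC = 59 - 14·7 + 7^2 = 10.
So the shutdown price is $10.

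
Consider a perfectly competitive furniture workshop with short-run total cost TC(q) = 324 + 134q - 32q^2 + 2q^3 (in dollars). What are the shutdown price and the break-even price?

Shutdown price = min AVC. AVC = 134 - 32q + 2q^2, with vertex at q = 8 and minimum $6.
ATC = 324/q + 134 - 32q + 2q^2. Setting dATC/dq = −324/q^2 − 32 + 4q = 0 gives q = 9 (since 4·9^3 − 32·9^2 = 324).
min ATC = 324/9 + 134 − 32·9 + 2·9^2 = $44. That is the break-even price.
Between these two prices the firm operates at a loss; above $44 it earns a profit.

Shutdown price = $6; break-even price = $44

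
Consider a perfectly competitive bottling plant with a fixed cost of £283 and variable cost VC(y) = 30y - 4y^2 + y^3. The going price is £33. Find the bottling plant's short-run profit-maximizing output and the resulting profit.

Profit = -£265 at y = 3

AVC = 30 - 4y + y^2 has its minimum £26 at y = 2; price £33 clears that bar, so the firm operates.
MC = 30 - 8y + 3y^2. Setting P = MC and taking the root on the rising branch gives y* = 3.
TR = 33·3 = 99. TC = 283 + 81 = 364. Profit = 99 − 364 = -£265.
By producing, the firm covers all variable cost plus £18 of fixed cost; shutting down would lose the full £283.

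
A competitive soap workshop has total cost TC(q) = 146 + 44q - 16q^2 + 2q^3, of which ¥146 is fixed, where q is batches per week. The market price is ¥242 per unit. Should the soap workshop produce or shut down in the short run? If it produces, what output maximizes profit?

Produce at q = 9

Variable cost is VC = 44q - 16q^2 + 2q^3, so AVC = VC/q = 44 - 16q + 2q^2 and MC = dTC/dq = 44 - 32q + 6q^2.
The AVC parabola has its vertex at q = 16/4 = 4, where AVC = 44 - 16·4 + 2·4^2 = ¥12.
Because ¥242 ≥ ¥12, revenue can cover variable cost; the firm operates.
Solving P = MC: -198 - 32q + 6q^2 = 0 ⇒ q = -11/3 or 9. On the upward-sloping branch, q* = 9.
Check: AVC at q = 9 is ¥62 ≤ P, so revenue covers variable cost.
Profit = P·q − TC = 242·9 − 704 = ¥1474.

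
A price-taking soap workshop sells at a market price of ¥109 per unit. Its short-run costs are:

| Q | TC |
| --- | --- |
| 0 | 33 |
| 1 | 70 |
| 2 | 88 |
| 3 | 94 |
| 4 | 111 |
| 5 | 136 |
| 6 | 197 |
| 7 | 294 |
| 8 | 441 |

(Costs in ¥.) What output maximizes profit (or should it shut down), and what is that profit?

Tabulate TR − TC: Q=0: -33; Q=1: 39; Q=2: 130; Q=3: 233; Q=4: 325; Q=5: 409; Q=6: 457; Q=7: 469; Q=8: 431.
Profit is maximized at Q = 7. AVC there is 261/7 = ¥37.29 ≤ P, so producing beats shutting down (which would give -¥33).

Q = 7; profit = ¥469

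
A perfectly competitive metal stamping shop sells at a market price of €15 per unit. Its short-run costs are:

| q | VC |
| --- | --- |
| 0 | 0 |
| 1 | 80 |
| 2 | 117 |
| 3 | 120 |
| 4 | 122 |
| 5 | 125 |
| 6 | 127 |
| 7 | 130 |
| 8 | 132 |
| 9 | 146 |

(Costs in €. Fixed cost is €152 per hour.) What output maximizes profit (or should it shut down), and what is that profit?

Profit at each row (π = 15q − TC): q=0: -152; q=1: -217; q=2: -239; q=3: -227; q=4: -214; q=5: -202; q=6: -189; q=7: -177; q=8: -164; q=9: -163.
Profit is highest at q = 0. Equivalently, the lowest AVC in the table is 146/9 ≈ €16.22 at q = 9, and P = €15 falls below it — price never covers variable cost, so the firm shuts down and loses only its fixed cost.

q = 0 (shut down); profit = -€152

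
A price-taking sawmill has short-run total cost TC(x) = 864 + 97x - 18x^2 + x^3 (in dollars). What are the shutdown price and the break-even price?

AVC = 97 - 18x + x^2; minimized at x = 9, giving min AVC = $16. That is the shutdown price.
ATC = 864/x + 97 - 18x + x^2. Setting dATC/dx = −864/x^2 − 18 + 2x = 0 gives x = 12 (since 2·12^3 − 18·12^2 = 864).
min ATC = 864/12 + 97 − 18·12 + 12^2 = $97. That is the break-even price.
Between these two prices the firm operates at a loss; above $97 it earns a profit.

Shutdown price = $16; break-even price = $97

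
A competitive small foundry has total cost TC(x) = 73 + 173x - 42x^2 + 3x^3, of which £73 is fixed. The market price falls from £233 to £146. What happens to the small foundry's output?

Output falls from 10 to 9

MC = 173 - 84x + 9x^2; the shutdown threshold is min AVC = £26 (at x = 7).
With P = £233 above the shutdown price, P = MC gives x = 10.
At P = £146 ≥ min AVC, set P = MC: x = 9. The firm stays open but cuts output.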